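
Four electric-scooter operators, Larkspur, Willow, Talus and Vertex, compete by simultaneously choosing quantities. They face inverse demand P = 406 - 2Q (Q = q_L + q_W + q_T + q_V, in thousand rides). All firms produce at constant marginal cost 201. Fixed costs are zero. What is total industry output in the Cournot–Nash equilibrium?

A representative firm's profit is π_i = q_i(406 - 2Q) - 201q_i.
Setting ∂π_i/∂q_i = 0 with rivals' quantities fixed: 205 - 4q_i - 2·Σ_{j≠i} q_j = 0.
With identical firms every q_j equals q_i, so Σ_{j≠i} q_j = 3q_i and 205 = 10q_i, giving q_i = 41/2.
Total output Q = 41/2 + 41/2 + 41/2 + 41/2 = 82.

82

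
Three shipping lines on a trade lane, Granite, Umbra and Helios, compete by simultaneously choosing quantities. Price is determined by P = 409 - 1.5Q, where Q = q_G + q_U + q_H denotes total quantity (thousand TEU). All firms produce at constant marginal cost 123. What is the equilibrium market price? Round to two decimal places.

194.50

A representative firm's profit is π_i = q_i(409 - 1.5Q) - 123q_i.
Setting ∂π_i/∂q_i = 0 with rivals' quantities fixed: 286 - 3q_i - (3/2)·Σ_{j≠i} q_j = 0.
With identical firms every q_j equals q_i, so Σ_{j≠i} q_j = 2q_i and 286 = 6q_i, giving q_i = 143/3.
Total output Q = 143, so price P = 409 - (3/2)·143 = 389/2.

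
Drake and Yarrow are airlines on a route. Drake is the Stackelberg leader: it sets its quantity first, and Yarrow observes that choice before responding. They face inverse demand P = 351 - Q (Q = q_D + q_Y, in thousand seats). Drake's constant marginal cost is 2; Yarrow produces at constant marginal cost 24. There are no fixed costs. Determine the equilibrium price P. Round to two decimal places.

Solve by backward induction. Given q_D, the follower Yarrow maximises π_Y = (351 - q_D - q_Y)q_Y - 24q_Y.
Follower FOC: 327 - q_D - 2q_Y = 0, so q_Y(q_D) = (327 - q_D)/2.
The leader anticipates this reaction. Substituting into P = 351 - Q gives P = 375/2 - (1/2)q_D, so π_D = (375/2 - (1/2)q_D)q_D - 2q_D.
Maximising: ∂π_D/∂q_D = 371/2 - q_D = 0, giving q_D = 371/2.
Then q_Y = (327 - 371/2)/2 = 283/4.
Total output Q = 1025/4, so price P = 351 - 1025/4 = 379/4.

94.75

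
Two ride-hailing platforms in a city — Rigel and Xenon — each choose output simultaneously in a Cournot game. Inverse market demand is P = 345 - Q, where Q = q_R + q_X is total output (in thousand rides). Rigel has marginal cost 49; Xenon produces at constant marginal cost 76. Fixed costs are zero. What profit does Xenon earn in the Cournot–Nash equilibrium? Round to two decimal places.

Rigel's profit: π_R = (345 - Q)q_R - (49q_R). Setting ∂π_R/∂q_R = 0: 296 - 2q_R - (q_X) = 0.
Xenon's first-order condition: 269 - 2q_X - (q_R) = 0.
Best responses: q_R = (296 - q_X)/2, q_X = (269 - q_R)/2.
Solving the pair: q_R = 323/3, q_X = 242/3.
Price P = 345 - 565/3 = 470/3.
Xenon's profit: (470/3 - 76)·(242/3) = 6507.1111.

6507.11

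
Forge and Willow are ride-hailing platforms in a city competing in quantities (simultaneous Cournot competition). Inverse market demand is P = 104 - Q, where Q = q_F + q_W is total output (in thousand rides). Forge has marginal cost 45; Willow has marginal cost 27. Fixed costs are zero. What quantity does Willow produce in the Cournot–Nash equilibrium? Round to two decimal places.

Forge's profit: π_F = (104 - Q)q_F - (45q_F). Setting ∂π_F/∂q_F = 0: 59 - 2q_F - (q_W) = 0.
Willow's profit: π_W = (104 - Q)q_W - (27q_W). Setting ∂π_W/∂q_W = 0: 77 - 2q_W - (q_F) = 0.
So q_F = (59 - q_W)/2 and q_W = (77 - q_F)/2.
Substituting one into the other gives q_F = 41/3 and q_W = 95/3.

31.67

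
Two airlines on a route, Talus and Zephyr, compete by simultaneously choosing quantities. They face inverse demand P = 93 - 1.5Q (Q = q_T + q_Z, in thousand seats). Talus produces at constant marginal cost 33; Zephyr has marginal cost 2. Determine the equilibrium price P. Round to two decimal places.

42.67

Talus's profit: π_T = (93 - 1.5Q)q_T - (33q_T). Setting ∂π_T/∂q_T = 0: 60 - 3q_T - (3/2)(q_Z) = 0.
Zephyr's profit: π_Z = (93 - 1.5Q)q_Z - (2q_Z). Setting ∂π_Z/∂q_Z = 0: 91 - 3q_Z - (3/2)(q_T) = 0.
Best responses: q_T = (60 - (3/2)q_Z)/3, q_Z = (91 - (3/2)q_T)/3.
Substituting one into the other gives q_T = 58/9 and q_Z = 244/9.
Total output Q = 302/9, so price P = 93 - (3/2)·(302/9) = 128/3.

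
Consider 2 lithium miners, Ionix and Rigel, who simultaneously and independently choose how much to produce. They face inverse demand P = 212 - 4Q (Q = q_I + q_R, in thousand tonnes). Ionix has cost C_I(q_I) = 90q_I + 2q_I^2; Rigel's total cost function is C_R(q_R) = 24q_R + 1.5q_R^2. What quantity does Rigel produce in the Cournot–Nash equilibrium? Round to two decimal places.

15.24

Ionix's profit: π_I = (212 - 4Q)q_I - (90q_I + 2q_I²). Setting ∂π_I/∂q_I = 0: 122 - 12q_I - 4(q_R) = 0.
Rigel's first-order condition: 188 - 11q_R - 4(q_I) = 0.
Best responses: q_I = (122 - 4q_R)/12, q_R = (188 - 4q_I)/11.
Substituting one into the other gives q_I = 295/58 and q_R = 442/29.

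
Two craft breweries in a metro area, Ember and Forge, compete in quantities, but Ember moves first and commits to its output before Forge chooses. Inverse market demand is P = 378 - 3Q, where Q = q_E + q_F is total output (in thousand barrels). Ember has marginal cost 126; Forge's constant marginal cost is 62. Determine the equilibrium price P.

The follower Forge best-responds to any q_E: π_F = (378 - 3Q)q_F - 62q_F.
∂π_F/∂q_F = 316 - 3q_E - 6q_F = 0 gives the reaction function q_F = (316 - 3q_E)/6.
Ember substitutes q_F(q_E) into its own profit: π_E = q_E(378 - 3q_E - (316 - 3q_E)/2) - 126q_E = (220 - (3/2)q_E)q_E - 126q_E.
Maximising: ∂π_E/∂q_E = 94 - 3q_E = 0, giving q_E = 94/3.
Then q_F = (316 - 3·(94/3))/6 = 37.
Total output Q = 205/3, so price P = 378 - 3·(205/3) = 173.

173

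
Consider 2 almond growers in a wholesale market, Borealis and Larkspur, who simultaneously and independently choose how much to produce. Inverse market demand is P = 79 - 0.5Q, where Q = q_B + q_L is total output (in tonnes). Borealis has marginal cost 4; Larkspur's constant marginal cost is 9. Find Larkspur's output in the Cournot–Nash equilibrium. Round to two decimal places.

43.33

Borealis's profit: π_B = (79 - 0.5Q)q_B - (4q_B). Setting ∂π_B/∂q_B = 0: 75 - q_B - (1/2)(q_L) = 0.
Larkspur's profit: π_L = (79 - 0.5Q)q_L - (9q_L). Setting ∂π_L/∂q_L = 0: 70 - q_L - (1/2)(q_B) = 0.
Rearranging gives the reaction functions q_B = (75 - (1/2)q_L) and q_L = (70 - (1/2)q_B).
Substituting one into the other gives q_B = 160/3 and q_L = 130/3.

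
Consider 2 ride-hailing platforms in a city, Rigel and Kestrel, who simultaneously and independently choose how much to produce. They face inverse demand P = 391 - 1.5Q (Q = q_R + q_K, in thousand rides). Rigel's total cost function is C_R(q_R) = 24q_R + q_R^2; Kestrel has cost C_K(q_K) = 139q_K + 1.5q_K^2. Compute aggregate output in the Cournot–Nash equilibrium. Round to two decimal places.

Rigel's profit: π_R = (391 - 1.5Q)q_R - (24q_R + q_R²). Setting ∂π_R/∂q_R = 0: 367 - 5q_R - (3/2)(q_K) = 0.
Kestrel's first-order condition: 252 - 6q_K - (3/2)(q_R) = 0.
Rearranging gives the reaction functions q_R = (367 - (3/2)q_K)/5 and q_K = (252 - (3/2)q_R)/6.
Solving the pair: q_R = 65.7297, q_K = 946/37.
Total output Q = 65.7297 + 946/37 = 91.2973.

91.30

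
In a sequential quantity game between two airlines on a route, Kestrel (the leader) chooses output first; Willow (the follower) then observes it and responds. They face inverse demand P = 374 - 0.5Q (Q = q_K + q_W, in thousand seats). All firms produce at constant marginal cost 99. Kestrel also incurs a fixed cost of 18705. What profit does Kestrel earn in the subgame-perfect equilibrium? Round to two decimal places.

The follower Willow best-responds to any q_K: π_W = (374 - 0.5Q)q_W - 99q_W.
∂π_W/∂q_W = 275 - (1/2)q_K - q_W = 0 gives the reaction function q_W = (275 - (1/2)q_K).
Kestrel substitutes q_W(q_K) into its own profit: π_K = q_K(374 - (1/2)q_K - (275 - (1/2)q_K)/2) - 99q_K = (473/2 - (1/4)q_K)q_K - 99q_K.
Maximising: ∂π_K/∂q_K = 275/2 - (1/2)q_K = 0, giving q_K = 275.
Then q_W = (275 - (1/2)·275) = 275/2.
Price P = 374 - (1/2)·(825/2) = 671/4.
Kestrel's profit: (671/4 - 99)·275 - 18705 = 805/4.

201.25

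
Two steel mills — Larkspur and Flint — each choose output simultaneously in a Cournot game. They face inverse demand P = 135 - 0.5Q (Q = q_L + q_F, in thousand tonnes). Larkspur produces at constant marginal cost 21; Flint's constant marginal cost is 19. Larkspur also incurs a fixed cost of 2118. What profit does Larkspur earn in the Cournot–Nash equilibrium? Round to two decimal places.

669.56

Larkspur's profit: π_L = (135 - 0.5Q)q_L - (21q_L). Setting ∂π_L/∂q_L = 0: 114 - q_L - (1/2)(q_F) = 0.
Flint's profit: π_F = (135 - 0.5Q)q_F - (19q_F). Setting ∂π_F/∂q_F = 0: 116 - q_F - (1/2)(q_L) = 0.
So q_L = (114 - (1/2)q_F) and q_F = (116 - (1/2)q_L).
Substituting one into the other gives q_L = 224/3 and q_F = 236/3.
Price P = 135 - (1/2)·(460/3) = 175/3.
Larkspur's profit: (175/3 - 21)·(224/3) - 2118 = 669.5556.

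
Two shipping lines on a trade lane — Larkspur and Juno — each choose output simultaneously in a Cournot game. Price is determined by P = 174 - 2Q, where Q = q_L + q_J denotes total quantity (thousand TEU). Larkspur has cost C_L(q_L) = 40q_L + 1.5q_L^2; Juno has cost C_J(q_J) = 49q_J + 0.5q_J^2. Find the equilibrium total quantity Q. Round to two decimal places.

33.13

Larkspur's profit: π_L = (174 - 2Q)q_L - (40q_L + (3/2)q_L²). Setting ∂π_L/∂q_L = 0: 134 - 7q_L - 2(q_J) = 0.
Juno's first-order condition: 125 - 5q_J - 2(q_L) = 0.
Rearranging gives the reaction functions q_L = (134 - 2q_J)/7 and q_J = (125 - 2q_L)/5.
Solving the pair: q_L = 420/31, q_J = 607/31.
Total output Q = 420/31 + 607/31 = 1027/31.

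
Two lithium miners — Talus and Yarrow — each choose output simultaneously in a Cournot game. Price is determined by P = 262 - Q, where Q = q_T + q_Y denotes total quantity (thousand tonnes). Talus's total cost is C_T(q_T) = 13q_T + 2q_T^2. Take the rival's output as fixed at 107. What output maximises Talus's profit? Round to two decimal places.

23.67

With the rival's output fixed at 107, Talus's profit is π_T = (262 - 107 - q_T)q_T - (13q_T + 2q_T²) = (155 - q_T)q_T - (13q_T + 2q_T²).
∂π_T/∂q_T = 142 - 6q_T = 0, so q_T = 71/3.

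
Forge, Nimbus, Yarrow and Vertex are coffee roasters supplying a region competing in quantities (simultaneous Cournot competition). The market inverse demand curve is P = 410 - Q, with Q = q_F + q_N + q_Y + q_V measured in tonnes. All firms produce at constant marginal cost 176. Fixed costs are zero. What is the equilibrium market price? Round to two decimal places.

Each firm earns π_i = (410 - Q)q_i - 176q_i.
Setting ∂π_i/∂q_i = 0 with rivals' quantities fixed: 234 - 2q_i - Σ_{j≠i} q_j = 0.
By symmetry each firm produces the same amount; substituting Σ_{j≠i} q_j = 3q_i yields q_i = 234/5.
Total output Q = 936/5, so price P = 410 - 936/5 = 1114/5.

222.80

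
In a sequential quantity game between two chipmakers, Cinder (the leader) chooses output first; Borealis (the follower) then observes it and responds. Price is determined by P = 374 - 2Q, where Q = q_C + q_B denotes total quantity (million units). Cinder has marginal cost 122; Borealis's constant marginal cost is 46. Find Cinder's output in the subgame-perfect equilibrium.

44

The follower Borealis best-responds to any q_C: π_B = (374 - 2Q)q_B - 46q_B.
∂π_B/∂q_B = 328 - 2q_C - 4q_B = 0 gives the reaction function q_B = (328 - 2q_C)/4.
Cinder substitutes q_B(q_C) into its own profit: π_C = q_C(374 - 2q_C - (328 - 2q_C)/2) - 122q_C = (210 - q_C)q_C - 122q_C.
Maximising: ∂π_C/∂q_C = 88 - 2q_C = 0, giving q_C = 44.
Then q_B = (328 - 2·44)/4 = 60.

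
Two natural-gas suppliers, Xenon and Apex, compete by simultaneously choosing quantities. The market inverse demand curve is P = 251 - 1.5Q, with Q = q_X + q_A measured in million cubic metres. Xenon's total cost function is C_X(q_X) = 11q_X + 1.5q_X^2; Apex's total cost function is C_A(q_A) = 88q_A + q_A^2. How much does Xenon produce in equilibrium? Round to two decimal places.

Xenon's profit: π_X = (251 - 1.5Q)q_X - (11q_X + (3/2)q_X²). Setting ∂π_X/∂q_X = 0: 240 - 6q_X - (3/2)(q_A) = 0.
Apex's profit: π_A = (251 - 1.5Q)q_A - (88q_A + q_A²). Setting ∂π_A/∂q_A = 0: 163 - 5q_A - (3/2)(q_X) = 0.
Best responses: q_X = (240 - (3/2)q_A)/6, q_A = (163 - (3/2)q_X)/5.
Substituting one into the other gives q_X = 1274/37 and q_A = 824/37.

34.43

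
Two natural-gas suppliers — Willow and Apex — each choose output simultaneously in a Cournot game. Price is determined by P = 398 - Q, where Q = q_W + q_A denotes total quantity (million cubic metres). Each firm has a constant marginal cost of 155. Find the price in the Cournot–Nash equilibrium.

Each firm earns π_i = (398 - Q)q_i - 155q_i.
Setting ∂π_i/∂q_i = 0 with rivals' quantities fixed: 243 - 2q_i - q_j = 0.
With identical firms every q_j equals q_i, so q_j = q_i and 243 = 3q_i, giving q_i = 81.
Total output Q = 162, so price P = 398 - 162 = 236.

236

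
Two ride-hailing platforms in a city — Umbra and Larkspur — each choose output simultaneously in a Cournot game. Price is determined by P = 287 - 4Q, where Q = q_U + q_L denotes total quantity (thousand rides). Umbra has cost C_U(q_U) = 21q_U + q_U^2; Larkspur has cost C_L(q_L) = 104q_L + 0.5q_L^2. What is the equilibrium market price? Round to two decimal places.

155.76

Umbra's profit: π_U = (287 - 4Q)q_U - (21q_U + q_U²). Setting ∂π_U/∂q_U = 0: 266 - 10q_U - 4(q_L) = 0.
Larkspur's first-order condition: 183 - 9q_L - 4(q_U) = 0.
So q_U = (266 - 4q_L)/10 and q_L = (183 - 4q_U)/9.
Solving the pair: q_U = 831/37, q_L = 383/37.
Total output Q = 1214/37, so price P = 287 - 4·(1214/37) = 155.7568.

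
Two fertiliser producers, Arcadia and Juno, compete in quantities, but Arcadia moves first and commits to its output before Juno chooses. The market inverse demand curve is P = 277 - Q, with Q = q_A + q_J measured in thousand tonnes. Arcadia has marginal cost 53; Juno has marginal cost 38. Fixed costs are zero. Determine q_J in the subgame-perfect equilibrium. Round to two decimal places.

67.25

The follower Juno best-responds to any q_A: π_J = (277 - Q)q_J - 38q_J.
Setting the follower's marginal profit to zero, 239 - q_A - 2q_J = 0, i.e. q_J = (239 - q_A)/2.
The leader anticipates this reaction. Substituting into P = 277 - Q gives P = 315/2 - (1/2)q_A, so π_A = (315/2 - (1/2)q_A)q_A - 53q_A.
Leader FOC: 209/2 - q_A = 0, so q_A = 209/2.
Then q_J = (239 - 209/2)/2 = 269/4.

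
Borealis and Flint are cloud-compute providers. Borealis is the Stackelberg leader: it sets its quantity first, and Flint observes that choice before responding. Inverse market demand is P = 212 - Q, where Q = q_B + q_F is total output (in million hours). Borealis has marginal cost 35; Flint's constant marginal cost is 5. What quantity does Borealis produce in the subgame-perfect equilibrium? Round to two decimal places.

73.50

The follower Flint best-responds to any q_B: π_F = (212 - Q)q_F - 5q_F.
Follower FOC: 207 - q_B - 2q_F = 0, so q_F(q_B) = (207 - q_B)/2.
The leader anticipates this reaction. Substituting into P = 212 - Q gives P = 217/2 - (1/2)q_B, so π_B = (217/2 - (1/2)q_B)q_B - 35q_B.
Maximising: ∂π_B/∂q_B = 147/2 - q_B = 0, giving q_B = 147/2.
Then q_F = (207 - 147/2)/2 = 267/4.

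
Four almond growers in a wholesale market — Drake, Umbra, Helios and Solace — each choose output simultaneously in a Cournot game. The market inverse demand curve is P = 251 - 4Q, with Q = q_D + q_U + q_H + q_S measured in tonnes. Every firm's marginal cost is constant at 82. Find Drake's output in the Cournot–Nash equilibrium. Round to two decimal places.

Each firm earns π_i = (251 - 4Q)q_i - 82q_i.
First-order condition (treating rivals' output as given): 169 - 8q_i - 4·Σ_{j≠i} q_j = 0.
With identical firms every q_j equals q_i, so Σ_{j≠i} q_j = 3q_i and 169 = 20q_i, giving q_i = 169/20.

8.45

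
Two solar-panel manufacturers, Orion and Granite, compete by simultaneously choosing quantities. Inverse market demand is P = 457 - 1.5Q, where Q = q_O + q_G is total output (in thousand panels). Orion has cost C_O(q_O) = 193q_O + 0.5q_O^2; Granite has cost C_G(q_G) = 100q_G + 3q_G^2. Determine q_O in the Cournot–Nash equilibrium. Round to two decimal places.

54.53

Orion's profit: π_O = (457 - 1.5Q)q_O - (193q_O + (1/2)q_O²). Setting ∂π_O/∂q_O = 0: 264 - 4q_O - (3/2)(q_G) = 0.
Granite's profit: π_G = (457 - 1.5Q)q_G - (100q_G + 3q_G²). Setting ∂π_G/∂q_G = 0: 357 - 9q_G - (3/2)(q_O) = 0.
So q_O = (264 - (3/2)q_G)/4 and q_G = (357 - (3/2)q_O)/9.
Solving the pair: q_O = 818/15, q_G = 1376/45.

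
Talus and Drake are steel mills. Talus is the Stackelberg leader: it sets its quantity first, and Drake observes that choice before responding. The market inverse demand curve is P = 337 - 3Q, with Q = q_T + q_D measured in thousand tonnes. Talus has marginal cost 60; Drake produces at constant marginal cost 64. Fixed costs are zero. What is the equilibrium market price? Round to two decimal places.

130.25

Solve by backward induction. Given q_T, the follower Drake maximises π_D = (337 - 3q_T - 3q_D)q_D - 64q_D.
Follower FOC: 273 - 3q_T - 6q_D = 0, so q_D(q_T) = (273 - 3q_T)/6.
The leader anticipates this reaction. Substituting into P = 337 - 3Q gives P = 401/2 - (3/2)q_T, so π_T = (401/2 - (3/2)q_T)q_T - 60q_T.
The leader's first-order condition 281/2 - 3q_T = 0 yields q_T = 281/6.
Then q_D = (273 - 3·(281/6))/6 = 265/12.
Total output Q = 827/12, so price P = 337 - 3·(827/12) = 521/4.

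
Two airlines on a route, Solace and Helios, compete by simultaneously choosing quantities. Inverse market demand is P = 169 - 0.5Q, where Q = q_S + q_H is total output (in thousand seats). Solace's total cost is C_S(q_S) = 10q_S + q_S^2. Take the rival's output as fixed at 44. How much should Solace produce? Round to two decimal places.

45.67

With the rival's output fixed at 44, Solace's profit is π_S = (169 - (1/2)·44 - (1/2)q_S)q_S - (10q_S + q_S²) = (147 - (1/2)q_S)q_S - (10q_S + q_S²).
∂π_S/∂q_S = 137 - 3q_S = 0, so q_S = 137/3.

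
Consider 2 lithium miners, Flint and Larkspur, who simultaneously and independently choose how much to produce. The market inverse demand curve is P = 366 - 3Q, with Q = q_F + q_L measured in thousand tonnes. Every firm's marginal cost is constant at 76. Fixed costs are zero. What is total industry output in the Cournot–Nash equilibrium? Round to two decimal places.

64.44

A representative firm's profit is π_i = q_i(366 - 3Q) - 76q_i.
Setting ∂π_i/∂q_i = 0 with rivals' quantities fixed: 290 - 6q_i - 3q_j = 0.
With identical firms every q_j equals q_i, so q_j = q_i and 290 = 9q_i, giving q_i = 290/9.
Total output Q = 290/9 + 290/9 = 580/9.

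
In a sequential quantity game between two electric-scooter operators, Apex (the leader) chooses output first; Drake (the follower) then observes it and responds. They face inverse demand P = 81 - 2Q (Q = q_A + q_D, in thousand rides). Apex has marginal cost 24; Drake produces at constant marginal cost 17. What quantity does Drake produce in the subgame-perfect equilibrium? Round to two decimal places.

The follower Drake best-responds to any q_A: π_D = (81 - 2Q)q_D - 17q_D.
Setting the follower's marginal profit to zero, 64 - 2q_A - 4q_D = 0, i.e. q_D = (64 - 2q_A)/4.
Apex substitutes q_D(q_A) into its own profit: π_A = q_A(81 - 2q_A - (64 - 2q_A)/2) - 24q_A = (49 - q_A)q_A - 24q_A.
Leader FOC: 25 - 2q_A = 0, so q_A = 25/2.
Then q_D = (64 - 2·(25/2))/4 = 39/4.

9.75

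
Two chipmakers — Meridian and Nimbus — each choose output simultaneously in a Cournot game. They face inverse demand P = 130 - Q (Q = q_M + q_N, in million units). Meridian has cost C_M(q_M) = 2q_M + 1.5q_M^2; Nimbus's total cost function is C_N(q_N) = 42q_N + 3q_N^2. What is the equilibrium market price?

98

Meridian's profit: π_M = (130 - Q)q_M - (2q_M + (3/2)q_M²). Setting ∂π_M/∂q_M = 0: 128 - 5q_M - (q_N) = 0.
Nimbus's profit: π_N = (130 - Q)q_N - (42q_N + 3q_N²). Setting ∂π_N/∂q_N = 0: 88 - 8q_N - (q_M) = 0.
Best responses: q_M = (128 - q_N)/5, q_N = (88 - q_M)/8.
Solving the pair: q_M = 24, q_N = 8.
Total output Q = 32, so price P = 130 - 32 = 98.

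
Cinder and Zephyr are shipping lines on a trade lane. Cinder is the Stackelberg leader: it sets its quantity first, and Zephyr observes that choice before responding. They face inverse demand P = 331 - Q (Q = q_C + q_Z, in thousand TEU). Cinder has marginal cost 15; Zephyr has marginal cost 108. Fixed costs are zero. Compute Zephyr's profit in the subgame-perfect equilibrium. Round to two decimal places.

85.56

The follower Zephyr best-responds to any q_C: π_Z = (331 - Q)q_Z - 108q_Z.
Follower FOC: 223 - q_C - 2q_Z = 0, so q_Z(q_C) = (223 - q_C)/2.
The leader anticipates this reaction. Substituting into P = 331 - Q gives P = 439/2 - (1/2)q_C, so π_C = (439/2 - (1/2)q_C)q_C - 15q_C.
Maximising: ∂π_C/∂q_C = 409/2 - q_C = 0, giving q_C = 409/2.
Then q_Z = (223 - 409/2)/2 = 37/4.
Price P = 331 - 855/4 = 469/4.
Zephyr's profit: (469/4 - 108)·(37/4) = 1369/16.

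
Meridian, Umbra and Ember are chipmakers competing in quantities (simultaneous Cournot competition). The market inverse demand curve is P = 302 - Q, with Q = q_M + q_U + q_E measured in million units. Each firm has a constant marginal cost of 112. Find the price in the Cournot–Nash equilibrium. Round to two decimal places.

A representative firm's profit is π_i = q_i(302 - Q) - 112q_i.
Setting ∂π_i/∂q_i = 0 with rivals' quantities fixed: 190 - 2q_i - Σ_{j≠i} q_j = 0.
With identical firms every q_j equals q_i, so Σ_{j≠i} q_j = 2q_i and 190 = 4q_i, giving q_i = 95/2.
Total output Q = 285/2, so price P = 302 - 285/2 = 319/2.

159.50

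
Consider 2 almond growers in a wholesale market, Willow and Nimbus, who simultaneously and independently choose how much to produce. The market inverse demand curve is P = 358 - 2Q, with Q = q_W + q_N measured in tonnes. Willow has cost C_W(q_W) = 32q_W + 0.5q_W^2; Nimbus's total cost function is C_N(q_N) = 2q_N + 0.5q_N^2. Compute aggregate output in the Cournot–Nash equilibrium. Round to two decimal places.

Willow's profit: π_W = (358 - 2Q)q_W - (32q_W + (1/2)q_W²). Setting ∂π_W/∂q_W = 0: 326 - 5q_W - 2(q_N) = 0.
Nimbus's profit: π_N = (358 - 2Q)q_N - (2q_N + (1/2)q_N²). Setting ∂π_N/∂q_N = 0: 356 - 5q_N - 2(q_W) = 0.
So q_W = (326 - 2q_N)/5 and q_N = (356 - 2q_W)/5.
Solving the pair: q_W = 306/7, q_N = 376/7.
Total output Q = 306/7 + 376/7 = 682/7.

97.43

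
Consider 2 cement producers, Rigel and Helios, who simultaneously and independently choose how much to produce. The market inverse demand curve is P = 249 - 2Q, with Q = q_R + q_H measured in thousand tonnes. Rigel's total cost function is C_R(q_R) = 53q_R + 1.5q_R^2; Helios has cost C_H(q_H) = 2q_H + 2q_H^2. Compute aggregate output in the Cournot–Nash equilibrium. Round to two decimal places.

46.37

Rigel's profit: π_R = (249 - 2Q)q_R - (53q_R + (3/2)q_R²). Setting ∂π_R/∂q_R = 0: 196 - 7q_R - 2(q_H) = 0.
Helios's profit: π_H = (249 - 2Q)q_H - (2q_H + 2q_H²). Setting ∂π_H/∂q_H = 0: 247 - 8q_H - 2(q_R) = 0.
Best responses: q_R = (196 - 2q_H)/7, q_H = (247 - 2q_R)/8.
Substituting one into the other gives q_R = 537/26 and q_H = 1337/52.
Total output Q = 537/26 + 1337/52 = 46.3654.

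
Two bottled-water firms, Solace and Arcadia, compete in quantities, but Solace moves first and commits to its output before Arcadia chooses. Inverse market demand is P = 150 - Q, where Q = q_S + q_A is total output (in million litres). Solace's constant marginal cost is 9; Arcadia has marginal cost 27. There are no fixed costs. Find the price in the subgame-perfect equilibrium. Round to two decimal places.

The follower Arcadia best-responds to any q_S: π_A = (150 - Q)q_A - 27q_A.
∂π_A/∂q_A = 123 - q_S - 2q_A = 0 gives the reaction function q_A = (123 - q_S)/2.
The leader anticipates this reaction. Substituting into P = 150 - Q gives P = 177/2 - (1/2)q_S, so π_S = (177/2 - (1/2)q_S)q_S - 9q_S.
Leader FOC: 159/2 - q_S = 0, so q_S = 159/2.
Then q_A = (123 - 159/2)/2 = 87/4.
Total output Q = 405/4, so price P = 150 - 405/4 = 195/4.

48.75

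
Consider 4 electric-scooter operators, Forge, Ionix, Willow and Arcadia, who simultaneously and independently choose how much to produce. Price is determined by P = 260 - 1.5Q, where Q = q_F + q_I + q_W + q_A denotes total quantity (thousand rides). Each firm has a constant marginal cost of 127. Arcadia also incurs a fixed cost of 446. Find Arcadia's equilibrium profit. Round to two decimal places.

A representative firm's profit is π_i = q_i(260 - 1.5Q) - 127q_i.
Setting ∂π_i/∂q_i = 0 with rivals' quantities fixed: 133 - 3q_i - (3/2)·Σ_{j≠i} q_j = 0.
With identical firms every q_j equals q_i, so Σ_{j≠i} q_j = 3q_i and 133 = (15/2)q_i, giving q_i = 266/15.
Price P = 260 - (3/2)·(1064/15) = 768/5.
Arcadia's profit: (768/5 - 127)·(266/15) - 446 = 1928/75.

25.71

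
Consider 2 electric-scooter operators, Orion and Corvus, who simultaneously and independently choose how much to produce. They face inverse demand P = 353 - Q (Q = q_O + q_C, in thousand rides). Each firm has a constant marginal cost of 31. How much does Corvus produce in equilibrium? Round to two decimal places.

A representative firm's profit is π_i = q_i(353 - Q) - 31q_i.
Setting ∂π_i/∂q_i = 0 with rivals' quantities fixed: 322 - 2q_i - q_j = 0.
By symmetry each firm produces the same amount; substituting q_j = q_i yields q_i = 322/3.

107.33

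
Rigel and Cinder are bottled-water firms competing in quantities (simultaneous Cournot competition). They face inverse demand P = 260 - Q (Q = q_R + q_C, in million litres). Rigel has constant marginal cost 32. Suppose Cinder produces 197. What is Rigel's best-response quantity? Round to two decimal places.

With the rival's output fixed at 197, Rigel's profit is π_R = (260 - 197 - q_R)q_R - (32q_R) = (63 - q_R)q_R - (32q_R).
∂π_R/∂q_R = 31 - 2q_R = 0, so q_R = 31/2.

15.50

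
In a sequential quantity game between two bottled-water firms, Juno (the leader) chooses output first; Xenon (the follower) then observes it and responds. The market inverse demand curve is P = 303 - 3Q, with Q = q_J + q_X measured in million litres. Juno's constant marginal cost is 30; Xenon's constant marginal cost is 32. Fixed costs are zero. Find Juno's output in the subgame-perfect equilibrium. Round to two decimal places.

Solve by backward induction. Given q_J, the follower Xenon maximises π_X = (303 - 3q_J - 3q_X)q_X - 32q_X.
Setting the follower's marginal profit to zero, 271 - 3q_J - 6q_X = 0, i.e. q_X = (271 - 3q_J)/6.
The leader anticipates this reaction. Substituting into P = 303 - 3Q gives P = 335/2 - (3/2)q_J, so π_J = (335/2 - (3/2)q_J)q_J - 30q_J.
The leader's first-order condition 275/2 - 3q_J = 0 yields q_J = 275/6.
Then q_X = (271 - 3·(275/6))/6 = 89/4.

45.83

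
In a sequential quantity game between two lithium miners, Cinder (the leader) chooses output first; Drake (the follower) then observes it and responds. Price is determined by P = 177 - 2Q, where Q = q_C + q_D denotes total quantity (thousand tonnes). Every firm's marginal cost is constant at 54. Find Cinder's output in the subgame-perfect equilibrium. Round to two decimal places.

The follower Drake best-responds to any q_C: π_D = (177 - 2Q)q_D - 54q_D.
Follower FOC: 123 - 2q_C - 4q_D = 0, so q_D(q_C) = (123 - 2q_C)/4.
Cinder substitutes q_D(q_C) into its own profit: π_C = q_C(177 - 2q_C - (123 - 2q_C)/2) - 54q_C = (231/2 - q_C)q_C - 54q_C.
Maximising: ∂π_C/∂q_C = 123/2 - 2q_C = 0, giving q_C = 123/4.
Then q_D = (123 - 2·(123/4))/4 = 123/8.

30.75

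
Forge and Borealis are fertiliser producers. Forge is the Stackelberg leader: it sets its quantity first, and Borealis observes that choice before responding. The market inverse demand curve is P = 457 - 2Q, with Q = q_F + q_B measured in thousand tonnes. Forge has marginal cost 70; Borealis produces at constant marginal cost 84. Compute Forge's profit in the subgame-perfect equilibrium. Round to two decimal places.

10050.06

The follower Borealis best-responds to any q_F: π_B = (457 - 2Q)q_B - 84q_B.
Setting the follower's marginal profit to zero, 373 - 2q_F - 4q_B = 0, i.e. q_B = (373 - 2q_F)/4.
The leader anticipates this reaction. Substituting into P = 457 - 2Q gives P = 541/2 - q_F, so π_F = (541/2 - q_F)q_F - 70q_F.
Leader FOC: 401/2 - 2q_F = 0, so q_F = 401/4.
Then q_B = (373 - 2·(401/4))/4 = 345/8.
Price P = 457 - 2·(1147/8) = 681/4.
Forge's profit: (681/4 - 70)·(401/4) = 10050.0625.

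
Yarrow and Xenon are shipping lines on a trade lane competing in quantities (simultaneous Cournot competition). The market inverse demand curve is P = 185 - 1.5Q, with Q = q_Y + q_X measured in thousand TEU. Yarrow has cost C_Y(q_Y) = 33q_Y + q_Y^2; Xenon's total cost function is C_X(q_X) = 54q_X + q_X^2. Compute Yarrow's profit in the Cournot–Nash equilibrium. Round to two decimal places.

1533.79

Yarrow's profit: π_Y = (185 - 1.5Q)q_Y - (33q_Y + q_Y²). Setting ∂π_Y/∂q_Y = 0: 152 - 5q_Y - (3/2)(q_X) = 0.
Xenon's profit: π_X = (185 - 1.5Q)q_X - (54q_X + q_X²). Setting ∂π_X/∂q_X = 0: 131 - 5q_X - (3/2)(q_Y) = 0.
Rearranging gives the reaction functions q_Y = (152 - (3/2)q_X)/5 and q_X = (131 - (3/2)q_Y)/5.
Solving the pair: q_Y = 322/13, q_X = 244/13.
Price P = 185 - (3/2)·(566/13) = 1556/13.
Yarrow's profit: (1556/13)·(322/13) - 33·(322/13) - (322/13)² = 1533.7870.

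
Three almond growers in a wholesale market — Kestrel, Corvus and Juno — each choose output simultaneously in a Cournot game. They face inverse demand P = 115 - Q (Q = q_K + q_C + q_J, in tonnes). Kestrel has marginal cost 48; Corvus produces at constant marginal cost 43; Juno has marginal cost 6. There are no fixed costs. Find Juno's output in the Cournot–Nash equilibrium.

Kestrel's profit: π_K = (115 - Q)q_K - (48q_K). Setting ∂π_K/∂q_K = 0: 67 - 2q_K - (q_C + q_J) = 0.
Corvus's profit: π_C = (115 - Q)q_C - (43q_C). Setting ∂π_C/∂q_C = 0: 72 - 2q_C - (q_K + q_J) = 0.
Juno's first-order condition: 109 - 2q_J - (q_K + q_C) = 0.
Adding the 3 conditions: 248 − 2Q − 2Q = 0, i.e. Q = 62.
Back-substituting: q_K = (67 − 62) = 5, q_C = (72 − 62) = 10, q_J = (109 − 62) = 47.

47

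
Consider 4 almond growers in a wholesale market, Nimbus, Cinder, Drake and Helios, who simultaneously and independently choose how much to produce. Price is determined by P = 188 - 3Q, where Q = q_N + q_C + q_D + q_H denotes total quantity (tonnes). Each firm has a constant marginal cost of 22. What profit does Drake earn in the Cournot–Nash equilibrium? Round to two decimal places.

Each firm earns π_i = (188 - 3Q)q_i - 22q_i.
Setting ∂π_i/∂q_i = 0 with rivals' quantities fixed: 166 - 6q_i - 3·Σ_{j≠i} q_j = 0.
With identical firms every q_j equals q_i, so Σ_{j≠i} q_j = 3q_i and 166 = 15q_i, giving q_i = 166/15.
Price P = 188 - 3·(664/15) = 276/5.
Drake's profit: (276/5 - 22)·(166/15) = 367.4133.

367.41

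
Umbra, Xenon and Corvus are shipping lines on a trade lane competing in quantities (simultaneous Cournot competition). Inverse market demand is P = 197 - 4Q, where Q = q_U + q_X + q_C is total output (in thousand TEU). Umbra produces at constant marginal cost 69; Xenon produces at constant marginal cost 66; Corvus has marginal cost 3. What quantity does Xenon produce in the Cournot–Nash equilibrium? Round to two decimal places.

4.44

Umbra's profit: π_U = (197 - 4Q)q_U - (69q_U). Setting ∂π_U/∂q_U = 0: 128 - 8q_U - 4(q_X + q_C) = 0.
Xenon's profit: π_X = (197 - 4Q)q_X - (66q_X). Setting ∂π_X/∂q_X = 0: 131 - 8q_X - 4(q_U + q_C) = 0.
Corvus's first-order condition: 194 - 8q_C - 4(q_U + q_X) = 0.
Adding the 3 first-order conditions: 453 − 16Q = 0, so Q = 453/16.
Back-substituting: q_U = (128 − 453/4)/4 = 59/16, q_X = (131 − 453/4)/4 = 71/16, q_C = (194 − 453/4)/4 = 323/16.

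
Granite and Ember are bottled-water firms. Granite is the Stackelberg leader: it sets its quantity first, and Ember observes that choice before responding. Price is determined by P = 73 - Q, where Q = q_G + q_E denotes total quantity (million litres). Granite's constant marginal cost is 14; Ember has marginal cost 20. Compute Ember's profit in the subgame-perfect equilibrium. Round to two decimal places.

The follower Ember best-responds to any q_G: π_E = (73 - Q)q_E - 20q_E.
Follower FOC: 53 - q_G - 2q_E = 0, so q_E(q_G) = (53 - q_G)/2.
Granite substitutes q_E(q_G) into its own profit: π_G = q_G(73 - q_G - (53 - q_G)/2) - 14q_G = (93/2 - (1/2)q_G)q_G - 14q_G.
The leader's first-order condition 65/2 - q_G = 0 yields q_G = 65/2.
Then q_E = (53 - 65/2)/2 = 41/4.
Price P = 73 - 171/4 = 121/4.
Ember's profit: (121/4 - 20)·(41/4) = 1681/16.

105.06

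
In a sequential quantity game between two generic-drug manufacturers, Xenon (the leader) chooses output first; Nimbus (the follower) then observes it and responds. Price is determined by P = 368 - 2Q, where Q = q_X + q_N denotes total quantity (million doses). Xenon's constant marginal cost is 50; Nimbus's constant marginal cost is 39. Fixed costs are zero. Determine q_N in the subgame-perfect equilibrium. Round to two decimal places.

The follower Nimbus best-responds to any q_X: π_N = (368 - 2Q)q_N - 39q_N.
Follower FOC: 329 - 2q_X - 4q_N = 0, so q_N(q_X) = (329 - 2q_X)/4.
The leader anticipates this reaction. Substituting into P = 368 - 2Q gives P = 407/2 - q_X, so π_X = (407/2 - q_X)q_X - 50q_X.
The leader's first-order condition 307/2 - 2q_X = 0 yields q_X = 307/4.
Then q_N = (329 - 2·(307/4))/4 = 351/8.

43.88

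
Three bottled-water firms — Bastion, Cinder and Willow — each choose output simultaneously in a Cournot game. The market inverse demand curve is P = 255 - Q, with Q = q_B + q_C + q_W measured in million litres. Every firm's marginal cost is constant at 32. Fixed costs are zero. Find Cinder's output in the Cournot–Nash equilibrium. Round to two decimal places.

Each firm earns π_i = (255 - Q)q_i - 32q_i.
Setting ∂π_i/∂q_i = 0 with rivals' quantities fixed: 223 - 2q_i - Σ_{j≠i} q_j = 0.
By symmetry each firm produces the same amount; substituting Σ_{j≠i} q_j = 2q_i yields q_i = 223/4.

55.75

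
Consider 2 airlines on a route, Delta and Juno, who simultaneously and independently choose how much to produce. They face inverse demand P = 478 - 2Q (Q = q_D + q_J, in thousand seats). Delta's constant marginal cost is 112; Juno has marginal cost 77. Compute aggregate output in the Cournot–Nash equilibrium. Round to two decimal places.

Delta's profit: π_D = (478 - 2Q)q_D - (112q_D). Setting ∂π_D/∂q_D = 0: 366 - 4q_D - 2(q_J) = 0.
Juno's profit: π_J = (478 - 2Q)q_J - (77q_J). Setting ∂π_J/∂q_J = 0: 401 - 4q_J - 2(q_D) = 0.
Best responses: q_D = (366 - 2q_J)/4, q_J = (401 - 2q_D)/4.
Solving the pair: q_D = 331/6, q_J = 218/3.
Total output Q = 331/6 + 218/3 = 767/6.

127.83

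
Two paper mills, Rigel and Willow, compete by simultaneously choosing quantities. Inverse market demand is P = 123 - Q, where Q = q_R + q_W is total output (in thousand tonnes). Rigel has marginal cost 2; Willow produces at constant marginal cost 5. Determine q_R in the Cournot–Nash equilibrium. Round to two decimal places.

Rigel's profit: π_R = (123 - Q)q_R - (2q_R). Setting ∂π_R/∂q_R = 0: 121 - 2q_R - (q_W) = 0.
Willow's profit: π_W = (123 - Q)q_W - (5q_W). Setting ∂π_W/∂q_W = 0: 118 - 2q_W - (q_R) = 0.
Rearranging gives the reaction functions q_R = (121 - q_W)/2 and q_W = (118 - q_R)/2.
Substituting one into the other gives q_R = 124/3 and q_W = 115/3.

41.33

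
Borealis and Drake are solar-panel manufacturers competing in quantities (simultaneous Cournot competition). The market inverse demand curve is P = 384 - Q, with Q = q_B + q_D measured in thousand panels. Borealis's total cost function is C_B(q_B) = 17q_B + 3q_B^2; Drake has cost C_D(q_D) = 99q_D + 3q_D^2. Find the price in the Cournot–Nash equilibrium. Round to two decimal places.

311.56

Borealis's profit: π_B = (384 - Q)q_B - (17q_B + 3q_B²). Setting ∂π_B/∂q_B = 0: 367 - 8q_B - (q_D) = 0.
Drake's first-order condition: 285 - 8q_D - (q_B) = 0.
Rearranging gives the reaction functions q_B = (367 - q_D)/8 and q_D = (285 - q_B)/8.
Substituting one into the other gives q_B = 42.0794 and q_D = 1913/63.
Total output Q = 652/9, so price P = 384 - 652/9 = 311.5556.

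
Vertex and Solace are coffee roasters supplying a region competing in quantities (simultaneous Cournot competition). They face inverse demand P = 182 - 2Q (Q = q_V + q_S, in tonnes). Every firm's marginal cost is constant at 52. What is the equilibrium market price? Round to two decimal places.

A representative firm's profit is π_i = q_i(182 - 2Q) - 52q_i.
Setting ∂π_i/∂q_i = 0 with rivals' quantities fixed: 130 - 4q_i - 2q_j = 0.
By symmetry each firm produces the same amount; substituting q_j = q_i yields q_i = 130/6 = 65/3.
Total output Q = 130/3, so price P = 182 - 2·(130/3) = 286/3.

95.33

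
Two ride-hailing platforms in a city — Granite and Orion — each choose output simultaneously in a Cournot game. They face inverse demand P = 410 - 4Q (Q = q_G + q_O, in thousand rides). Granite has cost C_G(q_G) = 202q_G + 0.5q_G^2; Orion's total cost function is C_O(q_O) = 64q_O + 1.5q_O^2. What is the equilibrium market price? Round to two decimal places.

256.46

Granite's profit: π_G = (410 - 4Q)q_G - (202q_G + (1/2)q_G²). Setting ∂π_G/∂q_G = 0: 208 - 9q_G - 4(q_O) = 0.
Orion's first-order condition: 346 - 11q_O - 4(q_G) = 0.
So q_G = (208 - 4q_O)/9 and q_O = (346 - 4q_G)/11.
Solving the pair: q_G = 904/83, q_O = 27.4940.
Total output Q = 38.3855, so price P = 410 - 4·38.3855 = 256.4578.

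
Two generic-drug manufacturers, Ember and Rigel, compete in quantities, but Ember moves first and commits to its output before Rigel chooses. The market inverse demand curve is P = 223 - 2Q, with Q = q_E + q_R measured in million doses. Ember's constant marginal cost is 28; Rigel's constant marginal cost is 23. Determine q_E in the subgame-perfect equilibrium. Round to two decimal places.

The follower Rigel best-responds to any q_E: π_R = (223 - 2Q)q_R - 23q_R.
Follower FOC: 200 - 2q_E - 4q_R = 0, so q_R(q_E) = (200 - 2q_E)/4.
The leader anticipates this reaction. Substituting into P = 223 - 2Q gives P = 123 - q_E, so π_E = (123 - q_E)q_E - 28q_E.
Leader FOC: 95 - 2q_E = 0, so q_E = 95/2.
Then q_R = (200 - 2·(95/2))/4 = 105/4.

47.50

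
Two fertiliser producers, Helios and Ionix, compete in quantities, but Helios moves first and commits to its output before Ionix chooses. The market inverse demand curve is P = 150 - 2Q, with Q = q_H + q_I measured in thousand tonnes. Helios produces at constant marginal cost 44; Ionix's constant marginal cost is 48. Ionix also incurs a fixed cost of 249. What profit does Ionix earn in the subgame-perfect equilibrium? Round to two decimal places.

Solve by backward induction. Given q_H, the follower Ionix maximises π_I = (150 - 2q_H - 2q_I)q_I - 48q_I.
Follower FOC: 102 - 2q_H - 4q_I = 0, so q_I(q_H) = (102 - 2q_H)/4.
The leader anticipates this reaction. Substituting into P = 150 - 2Q gives P = 99 - q_H, so π_H = (99 - q_H)q_H - 44q_H.
The leader's first-order condition 55 - 2q_H = 0 yields q_H = 55/2.
Then q_I = (102 - 2·(55/2))/4 = 47/4.
Price P = 150 - 2·(157/4) = 143/2.
Ionix's profit: (143/2 - 48)·(47/4) - 249 = 217/8.

27.13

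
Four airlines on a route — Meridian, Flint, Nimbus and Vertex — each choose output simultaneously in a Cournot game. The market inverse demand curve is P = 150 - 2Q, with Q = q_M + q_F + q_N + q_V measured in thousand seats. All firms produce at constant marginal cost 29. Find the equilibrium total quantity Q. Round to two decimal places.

48.40

Each firm earns π_i = (150 - 2Q)q_i - 29q_i.
Setting ∂π_i/∂q_i = 0 with rivals' quantities fixed: 121 - 4q_i - 2·Σ_{j≠i} q_j = 0.
With identical firms every q_j equals q_i, so Σ_{j≠i} q_j = 3q_i and 121 = 10q_i, giving q_i = 121/10.
Total output Q = 121/10 + 121/10 + 121/10 + 121/10 = 242/5.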